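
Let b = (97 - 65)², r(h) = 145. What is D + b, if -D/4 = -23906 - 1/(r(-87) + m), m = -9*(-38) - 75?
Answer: 9954745/103 ≈ 96648.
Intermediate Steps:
m = 267 (m = 342 - 75 = 267)
D = 9849273/103 (D = -4*(-23906 - 1/(145 + 267)) = -4*(-23906 - 1/412) = -4*(-9849273/412) = 9849273/103 ≈ 95624.)
b = 1024 (b = 32² = 1024)
D + b = 9849273/103 + 1024 = 9954745/103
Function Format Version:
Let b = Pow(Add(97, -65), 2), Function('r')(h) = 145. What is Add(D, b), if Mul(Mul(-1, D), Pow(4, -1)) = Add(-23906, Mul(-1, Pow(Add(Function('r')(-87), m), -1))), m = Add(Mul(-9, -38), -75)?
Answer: Rational(9954745, 103) ≈ 96648.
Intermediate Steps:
m = 267 (m = Add(342, -75) = 267)
D = Rational(9849273, 103) (D = Mul(-4, Add(-23906, Mul(-1, Pow(Add(145, 267), -1)))) = Mul(-4, Add(-23906, Mul(-1, Pow(412, -1)))) = Mul(-4, Add(-23906, Mul(-1, Rational(1, 412)))) = Mul(-4, Add(-23906, Rational(-1, 412))) = Mul(-4, Rational(-9849273, 412)) = Rational(9849273, 103) ≈ 95624.)
b = 1024 (b = Pow(32, 2) = 1024)
Add(D, b) = Add(Rational(9849273, 103), 1024) = Rational(9954745, 103)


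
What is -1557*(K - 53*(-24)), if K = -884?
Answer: -604116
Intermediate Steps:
-1557*(K - 53*(-24)) = -1557*(-884 - 53*(-24)) = -1557*(-884 + 1272) = -1557*388 = -604116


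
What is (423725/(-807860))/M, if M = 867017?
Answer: -4985/8240333572 ≈ -6.0495e-7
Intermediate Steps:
(423725/(-807860))/M = (423725/(-807860))/867017 = (423725*(-1/807860))*(1/867017) = -84745/161572*1/867017 = -4985/8240333572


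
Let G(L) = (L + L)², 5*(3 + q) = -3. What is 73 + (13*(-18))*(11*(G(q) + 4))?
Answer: -3591479/25 ≈ -1.4366e+5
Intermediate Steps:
q = -18/5 (q = -3 + (⅕)*(-3) = -3 - ⅗ = -18/5 ≈ -3.6000)
G(L) = 4*L² (G(L) = (2*L)² = 4*L²)
73 + (13*(-18))*(11*(G(q) + 4)) = 73 + (13*(-18))*(11*(4*(-18/5)² + 4)) = 73 - 2574*(4*(324/25) + 4) = 73 - 2574*(1296/25 + 4) = 73 - 2574*1396/25 = 73 - 234*15356/25 = 73 - 3593304/25 = -3591479/25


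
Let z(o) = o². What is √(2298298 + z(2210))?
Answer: √7182398 ≈ 2680.0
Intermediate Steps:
√(2298298 + z(2210)) = √(2298298 + 2210²) = √(2298298 + 4884100) = √7182398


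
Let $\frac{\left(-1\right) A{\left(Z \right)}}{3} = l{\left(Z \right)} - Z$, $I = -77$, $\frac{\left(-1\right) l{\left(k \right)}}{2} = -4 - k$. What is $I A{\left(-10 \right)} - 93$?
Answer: $-555$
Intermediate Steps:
$l{\left(k \right)} = 8 + 2 k$ ($l{\left(k \right)} = - 2 \left(-4 - k\right) = 8 + 2 k$)
$A{\left(Z \right)} = -24 - 3 Z$ ($A{\left(Z \right)} = - 3 \left(\left(8 + 2 Z\right) - Z\right) = - 3 \left(8 + Z\right) = -24 - 3 Z$)
$I A{\left(-10 \right)} - 93 = - 77 \left(-24 - -30\right) - 93 = - 77 \left(-24 + 30\right) - 93 = \left(-77\right) 6 - 93 = -462 - 93 = -555$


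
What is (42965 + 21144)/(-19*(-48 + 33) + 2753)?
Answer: 64109/3038 ≈ 21.102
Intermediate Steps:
(42965 + 21144)/(-19*(-48 + 33) + 2753) = 64109/(-19*(-15) + 2753) = 64109/(285 + 2753) = 64109/3038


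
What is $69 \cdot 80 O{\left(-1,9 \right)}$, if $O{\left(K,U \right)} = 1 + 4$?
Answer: $27600$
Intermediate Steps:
$O{\left(K,U \right)} = 5$
$69 \cdot 80 O{\left(-1,9 \right)} = 69 \cdot 80 \cdot 5 = 5520 \cdot 5 = 27600$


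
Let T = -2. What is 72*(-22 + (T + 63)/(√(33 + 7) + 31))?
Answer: -440904/307 - 2928*√10/307 ≈ -1466.3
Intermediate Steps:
72*(-22 + (T + 63)/(√(33 + 7) + 31)) = 72*(-22 + (-2 + 63)/(√(33 + 7) + 31)) = 72*(-22 + 61/(√40 + 31)) = 72*(-22 + 61/(2*√10 + 31)) = 72*(-22 + 61/(31 + 2*√10)) = -1584 + 4392/(31 + 2*√10)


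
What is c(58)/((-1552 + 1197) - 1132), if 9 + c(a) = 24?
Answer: -15/1487 ≈ -0.010087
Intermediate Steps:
c(a) = 15 (c(a) = -9 + 24 = 15)
c(58)/((-1552 + 1197) - 1132) = 15/((-1552 + 1197) - 1132) = 15/(-355 - 1132) = 15/(-1487) = 15*(-1/1487) = -15/1487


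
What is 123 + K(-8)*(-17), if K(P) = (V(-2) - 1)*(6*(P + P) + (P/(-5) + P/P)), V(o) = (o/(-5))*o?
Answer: -68376/25 ≈ -2735.0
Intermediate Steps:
V(o) = -o²/5 (V(o) = (o*(-⅕))*o = (-o/5)*o = -o²/5)
K(P) = -9/5 - 531*P/25 (K(P) = (-⅕*(-2)² - 1)*(6*(P + P) + (P/(-5) + P/P)) = (-⅕*4 - 1)*(6*(2*P) + (P*(-⅕) + 1)) = (-⅘ - 1)*(12*P + (-P/5 + 1)) = -9*(12*P + (1 - P/5))/5 = -9*(1 + 59*P/5)/5 = -9/5 - 531*P/25)
123 + K(-8)*(-17) = 123 + (-9/5 - 531/25*(-8))*(-17) = 123 + (-9/5 + 4248/25)*(-17) = 123 + (4203/25)*(-17) = 123 - 71451/25 = -68376/25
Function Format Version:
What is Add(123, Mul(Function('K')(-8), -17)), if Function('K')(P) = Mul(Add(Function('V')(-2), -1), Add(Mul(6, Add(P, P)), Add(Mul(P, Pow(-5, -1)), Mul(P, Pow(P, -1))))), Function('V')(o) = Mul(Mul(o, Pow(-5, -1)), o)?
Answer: Rational(-68376, 25) ≈ -2735.0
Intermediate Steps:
Function('V')(o) = Mul(Rational(-1, 5), Pow(o, 2)) (Function('V')(o) = Mul(Mul(o, Rational(-1, 5)), o) = Mul(Mul(Rational(-1, 5), o), o) = Mul(Rational(-1, 5), Pow(o, 2)))
Function('K')(P) = Add(Rational(-9, 5), Mul(Rational(-531, 25), P)) (Function('K')(P) = Mul(Add(Mul(Rational(-1, 5), Pow(-2, 2)), -1), Add(Mul(6, Add(P, P)), Add(Mul(P, Pow(-5, -1)), Mul(P, Pow(P, -1))))) = Mul(Add(Mul(Rational(-1, 5), 4), -1), Add(Mul(6, Mul(2, P)), Add(Mul(P, Rational(-1, 5)), 1))) = Mul(Add(Rational(-4, 5), -1), Add(Mul(12, P), Add(Mul(Rational(-1, 5), P), 1))) = Mul(Rational(-9, 5), Add(Mul(12, P), Add(1, Mul(Rational(-1, 5), P)))) = Mul(Rational(-9, 5), Add(1, Mul(Rational(59, 5), P))) = Add(Rational(-9, 5), Mul(Rational(-531, 25), P)))
Add(123, Mul(Function('K')(-8), -17)) = Add(123, Mul(Add(Rational(-9, 5), Mul(Rational(-531, 25), -8)), -17)) = Add(123, Mul(Add(Rational(-9, 5), Rational(4248, 25)), -17)) = Add(123, Mul(Rational(4203, 25), -17)) = Add(123, Rational(-71451, 25)) = Rational(-68376, 25)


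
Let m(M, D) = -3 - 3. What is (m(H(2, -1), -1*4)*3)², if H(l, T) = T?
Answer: 324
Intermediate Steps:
m(M, D) = -6
(m(H(2, -1), -1*4)*3)² = (-6*3)² = (-18)² = 324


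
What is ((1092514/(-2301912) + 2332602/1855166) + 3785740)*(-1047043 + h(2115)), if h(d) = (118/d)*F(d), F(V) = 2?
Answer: -1790058459282561775361941301/451597853784204 ≈ -3.9638e+12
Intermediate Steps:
h(d) = 236/d (h(d) = (118/d)*2 = 236/d)
((1092514/(-2301912) + 2332602/1855166) + 3785740)*(-1047043 + h(2115)) = ((1092514/(-2301912) + 2332602/1855166) + 3785740)*(-1047043 + 236/2115) = ((1092514*(-1/2301912) + 2332602*(1/1855166)) + 3785740)*(-1047043 + 236*(1/2115)) = ((-546257/1150956 + 1166301/927583) + 3785740)*(-1047043 + 236/2115) = (835662426925/1067607219348 + 3785740)*(-2214495709/2115) = (4041684190236924445/1067607219348)*(-2214495709/2115) = -1790058459282561775361941301/451597853784204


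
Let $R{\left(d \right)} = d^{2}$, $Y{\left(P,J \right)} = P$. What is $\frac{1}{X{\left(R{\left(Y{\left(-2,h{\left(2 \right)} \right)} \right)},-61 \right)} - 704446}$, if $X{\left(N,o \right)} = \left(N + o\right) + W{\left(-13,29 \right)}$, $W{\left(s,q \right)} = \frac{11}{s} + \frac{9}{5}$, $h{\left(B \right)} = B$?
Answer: $- \frac{65}{45792633} \approx -1.4194 \cdot 10^{-6}$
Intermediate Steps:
$W{\left(s,q \right)} = \frac{9}{5} + \frac{11}{s}$ ($W{\left(s,q \right)} = \frac{11}{s} + 9 \cdot \frac{1}{5} = \frac{11}{s} + \frac{9}{5} = \frac{9}{5} + \frac{11}{s}$)
$X{\left(N,o \right)} = \frac{62}{65} + N + o$ ($X{\left(N,o \right)} = \left(N + o\right) + \left(\frac{9}{5} + \frac{11}{-13}\right) = \left(N + o\right) + \left(\frac{9}{5} + 11 \left(- \frac{1}{13}\right)\right) = \left(N + o\right) + \left(\frac{9}{5} - \frac{11}{13}\right) = \left(N + o\right) + \frac{62}{65} = \frac{62}{65} + N + o$)
$\frac{1}{X{\left(R{\left(Y{\left(-2,h{\left(2 \right)} \right)} \right)},-61 \right)} - 704446} = \frac{1}{\left(\frac{62}{65} + \left(-2\right)^{2} - 61\right) - 704446} = \frac{1}{\left(\frac{62}{65} + 4 - 61\right) - 704446} = \frac{1}{- \frac{3643}{65} - 704446} = \frac{1}{- \frac{45792633}{65}} = - \frac{65}{45792633}$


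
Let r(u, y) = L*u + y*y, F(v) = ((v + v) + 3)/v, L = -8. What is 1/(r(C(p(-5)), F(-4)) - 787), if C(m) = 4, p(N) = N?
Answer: -16/13079 ≈ -0.0012233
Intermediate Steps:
F(v) = (3 + 2*v)/v (F(v) = (2*v + 3)/v = (3 + 2*v)/v)
r(u, y) = y² - 8*u (r(u, y) = -8*u + y*y = -8*u + y² = y² - 8*u)
1/(r(C(p(-5)), F(-4)) - 787) = 1/(((2 + 3/(-4))² - 8*4) - 787) = 1/(((2 + 3*(-¼))² - 32) - 787) = 1/(((2 - ¾)² - 32) - 787) = 1/(((5/4)² - 32) - 787) = 1/((25/16 - 32) - 787) = 1/(-487/16 - 787) = 1/(-13079/16) = -16/13079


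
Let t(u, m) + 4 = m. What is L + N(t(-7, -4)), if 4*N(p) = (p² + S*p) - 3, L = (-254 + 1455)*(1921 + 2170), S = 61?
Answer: 19652737/4 ≈ 4.9132e+6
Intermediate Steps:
t(u, m) = -4 + m
L = 4913291 (L = 1201*4091 = 4913291)
N(p) = -¾ + p²/4 + 61*p/4 (N(p) = ((p² + 61*p) - 3)/4 = (-3 + p² + 61*p)/4 = -¾ + p²/4 + 61*p/4)
L + N(t(-7, -4)) = 4913291 + (-¾ + (-4 - 4)²/4 + 61*(-4 - 4)/4) = 4913291 + (-¾ + (¼)*(-8)² + (61/4)*(-8)) = 4913291 + (-¾ + (¼)*64 - 122) = 4913291 + (-¾ + 16 - 122) = 4913291 - 427/4 = 19652737/4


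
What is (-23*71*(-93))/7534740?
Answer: 50623/2511580 ≈ 0.020156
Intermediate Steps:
(-23*71*(-93))/7534740 = (-23*71*(-93))*(1/7534740) = -1633*(-93)*(1/7534740) = 151869*(1/7534740) = 50623/2511580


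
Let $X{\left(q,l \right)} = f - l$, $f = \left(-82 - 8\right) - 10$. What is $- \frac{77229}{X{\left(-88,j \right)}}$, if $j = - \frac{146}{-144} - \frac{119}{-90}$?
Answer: $\frac{27802440}{36841} \approx 754.66$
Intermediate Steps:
$f = -100$ ($f = -90 - 10 = -100$)
$j = \frac{841}{360}$ ($j = \left(-146\right) \left(- \frac{1}{144}\right) - - \frac{119}{90} = \frac{73}{72} + \frac{119}{90} = \frac{841}{360} \approx 2.3361$)
$X{\left(q,l \right)} = -100 - l$
$- \frac{77229}{X{\left(-88,j \right)}} = - \frac{77229}{-100 - \frac{841}{360}} = - \frac{77229}{- \frac{36841}{360}} = \left(-77229\right) \left(- \frac{360}{36841}\right) = \frac{27802440}{36841}$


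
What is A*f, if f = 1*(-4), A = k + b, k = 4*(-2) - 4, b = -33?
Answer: 180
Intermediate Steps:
k = -12 (k = -8 - 4 = -12)
A = -45 (A = -12 - 33 = -45)
f = -4
A*f = -45*(-4) = 180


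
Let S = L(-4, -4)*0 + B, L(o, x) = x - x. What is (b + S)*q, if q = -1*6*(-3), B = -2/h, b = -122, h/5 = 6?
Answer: -10986/5 ≈ -2197.2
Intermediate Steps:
h = 30 (h = 5*6 = 30)
L(o, x) = 0
B = -1/15 (B = -2/30 = -2*1/30 = -1/15 ≈ -0.066667)
q = 18 (q = -6*(-3) = 18)
S = -1/15 (S = 0*0 - 1/15 = 0 - 1/15 = -1/15 ≈ -0.066667)
(b + S)*q = (-122 - 1/15)*18 = -1831/15*18 = -10986/5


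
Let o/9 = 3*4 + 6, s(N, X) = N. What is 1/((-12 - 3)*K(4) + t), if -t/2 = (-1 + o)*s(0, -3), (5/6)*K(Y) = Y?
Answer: -1/72 ≈ -0.013889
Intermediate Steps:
K(Y) = 6*Y/5
o = 162 (o = 9*(3*4 + 6) = 9*(12 + 6) = 9*18 = 162)
t = 0 (t = -2*(-1 + 162)*0 = -322*0 = -2*0 = 0)
1/((-12 - 3)*K(4) + t) = 1/((-12 - 3)*((6/5)*4) + 0) = 1/(-15*24/5 + 0) = 1/(-72 + 0) = 1/(-72) = -1/72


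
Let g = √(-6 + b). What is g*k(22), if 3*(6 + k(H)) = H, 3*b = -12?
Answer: 4*I*√10/3 ≈ 4.2164*I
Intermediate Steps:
b = -4 (b = (⅓)*(-12) = -4)
k(H) = -6 + H/3
g = I*√10 (g = √(-6 - 4) = √(-10) = I*√10 ≈ 3.1623*I)
g*k(22) = (I*√10)*(-6 + (⅓)*22) = (I*√10)*(-6 + 22/3) = (I*√10)*(4/3) = 4*I*√10/3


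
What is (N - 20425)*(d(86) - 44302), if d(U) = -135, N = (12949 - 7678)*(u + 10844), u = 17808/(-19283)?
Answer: -48956418588300613/19283 ≈ -2.5388e+12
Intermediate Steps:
u = -17808/19283 (u = 17808*(-1/19283) = -17808/19283 ≈ -0.92351)
N = 1102097808924/19283 (N = (12949 - 7678)*(-17808/19283 + 10844) = 5271*(209087044/19283) = 1102097808924/19283 ≈ 5.7154e+7)
(N - 20425)*(d(86) - 44302) = (1102097808924/19283 - 20425)*(-135 - 44302) = (1101703953649/19283)*(-44437) = -48956418588300613/19283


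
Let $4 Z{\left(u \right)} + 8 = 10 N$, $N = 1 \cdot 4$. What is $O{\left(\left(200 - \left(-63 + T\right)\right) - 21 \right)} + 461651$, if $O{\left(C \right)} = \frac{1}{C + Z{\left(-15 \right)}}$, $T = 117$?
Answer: $\frac{61399584}{133} \approx 4.6165 \cdot 10^{5}$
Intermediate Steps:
$N = 4$
$Z{\left(u \right)} = 8$ ($Z{\left(u \right)} = -2 + \frac{10 \cdot 4}{4} = -2 + \frac{1}{4} \cdot 40 = -2 + 10 = 8$)
$O{\left(C \right)} = \frac{1}{8 + C}$ ($O{\left(C \right)} = \frac{1}{C + 8} = \frac{1}{8 + C}$)
$O{\left(\left(200 - \left(-63 + T\right)\right) - 21 \right)} + 461651 = \frac{1}{8 + \left(\left(200 + \left(63 - 117\right)\right) - 21\right)} + 461651 = \frac{1}{8 + \left(\left(200 - 54\right) - 21\right)} + 461651 = \frac{1}{8 + \left(146 - 21\right)} + 461651 = \frac{1}{8 + 125} + 461651 = \frac{1}{133} + 461651 = \frac{61399584}{133}$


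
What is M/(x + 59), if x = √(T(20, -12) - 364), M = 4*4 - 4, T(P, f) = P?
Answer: 236/1275 - 8*I*√86/1275 ≈ 0.1851 - 0.058187*I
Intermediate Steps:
M = 12 (M = 16 - 4 = 12)
x = 2*I*√86 (x = √(20 - 364) = √(-344) = 2*I*√86 ≈ 18.547*I)
M/(x + 59) = 12/(2*I*√86 + 59) = 12/(59 + 2*I*√86)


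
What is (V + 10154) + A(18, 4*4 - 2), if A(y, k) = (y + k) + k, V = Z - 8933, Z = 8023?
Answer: 9290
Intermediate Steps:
V = -910 (V = 8023 - 8933 = -910)
A(y, k) = y + 2*k (A(y, k) = (k + y) + k = y + 2*k)
(V + 10154) + A(18, 4*4 - 2) = (-910 + 10154) + (18 + 2*(4*4 - 2)) = 9244 + (18 + 2*(16 - 2)) = 9244 + (18 + 2*14) = 9244 + (18 + 28) = 9244 + 46 = 9290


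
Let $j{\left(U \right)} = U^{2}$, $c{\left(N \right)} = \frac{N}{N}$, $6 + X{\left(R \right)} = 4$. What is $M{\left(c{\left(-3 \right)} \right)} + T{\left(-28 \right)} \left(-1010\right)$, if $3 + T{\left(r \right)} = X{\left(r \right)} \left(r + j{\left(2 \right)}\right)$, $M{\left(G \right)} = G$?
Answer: $-45449$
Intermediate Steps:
$X{\left(R \right)} = -2$ ($X{\left(R \right)} = -6 + 4 = -2$)
$c{\left(N \right)} = 1$
$T{\left(r \right)} = -11 - 2 r$ ($T{\left(r \right)} = -3 - 2 \left(r + 2^{2}\right) = -3 - 2 \left(r + 4\right) = -3 - 2 \left(4 + r\right) = -3 - \left(8 + 2 r\right) = -11 - 2 r$)
$M{\left(c{\left(-3 \right)} \right)} + T{\left(-28 \right)} \left(-1010\right) = 1 + \left(-11 - -56\right) \left(-1010\right) = 1 + \left(-11 + 56\right) \left(-1010\right) = 1 + 45 \left(-1010\right) = 1 - 45450 = -45449$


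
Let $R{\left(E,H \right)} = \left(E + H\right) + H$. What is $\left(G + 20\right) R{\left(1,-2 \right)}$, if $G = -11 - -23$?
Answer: $-96$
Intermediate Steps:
$G = 12$ ($G = -11 + 23 = 12$)
$R{\left(E,H \right)} = E + 2 H$
$\left(G + 20\right) R{\left(1,-2 \right)} = \left(12 + 20\right) \left(1 + 2 \left(-2\right)\right) = 32 \left(1 - 4\right) = 32 \left(-3\right) = -96$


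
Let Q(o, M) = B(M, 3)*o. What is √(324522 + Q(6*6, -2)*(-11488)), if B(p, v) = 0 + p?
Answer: 9*√14218 ≈ 1073.2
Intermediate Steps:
B(p, v) = p
Q(o, M) = M*o
√(324522 + Q(6*6, -2)*(-11488)) = √(324522 - 12*6*(-11488)) = √(324522 - 2*36*(-11488)) = √(324522 - 72*(-11488)) = √(324522 + 827136) = √1151658 = 9*√14218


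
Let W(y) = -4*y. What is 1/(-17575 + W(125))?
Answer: -1/18075 ≈ -5.5325e-5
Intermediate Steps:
1/(-17575 + W(125)) = 1/(-17575 - 4*125) = 1/(-17575 - 500) = 1/(-18075) = -1/18075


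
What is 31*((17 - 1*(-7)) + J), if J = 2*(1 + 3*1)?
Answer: 992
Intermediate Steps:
J = 8 (J = 2*(1 + 3) = 2*4 = 8)
31*((17 - 1*(-7)) + J) = 31*((17 - 1*(-7)) + 8) = 31*((17 + 7) + 8) = 31*(24 + 8) = 31*32 = 992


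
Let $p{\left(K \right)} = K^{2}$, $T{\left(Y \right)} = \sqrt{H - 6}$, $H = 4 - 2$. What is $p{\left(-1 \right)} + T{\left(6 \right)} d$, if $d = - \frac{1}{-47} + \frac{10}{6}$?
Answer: $1 + \frac{476 i}{141} \approx 1.0 + 3.3759 i$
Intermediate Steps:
$d = \frac{238}{141}$ ($d = \left(-1\right) \left(- \frac{1}{47}\right) + 10 \cdot \frac{1}{6} = \frac{1}{47} + \frac{5}{3} = \frac{238}{141} \approx 1.6879$)
$H = 2$ ($H = 4 - 2 = 2$)
$T{\left(Y \right)} = 2 i$ ($T{\left(Y \right)} = \sqrt{2 - 6} = \sqrt{-4} = 2 i$)
$p{\left(-1 \right)} + T{\left(6 \right)} d = \left(-1\right)^{2} + 2 i \frac{238}{141} = 1 + \frac{476 i}{141}$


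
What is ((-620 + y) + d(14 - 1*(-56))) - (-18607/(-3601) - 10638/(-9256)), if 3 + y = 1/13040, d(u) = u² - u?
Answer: 17555398405109/4179176560 ≈ 4200.7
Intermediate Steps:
y = -39119/13040 (y = -3 + 1/13040 = -39119/13040 ≈ -2.9999)
((-620 + y) + d(14 - 1*(-56))) - (-18607/(-3601) - 10638/(-9256)) = ((-620 - 39119/13040) + (14 - 1*(-56))*(-1 + (14 - 1*(-56)))) - (-18607/(-3601) - 10638/(-9256)) = (-8123919/13040 + (14 + 56)*(-1 + (14 + 56))) - (-18607*(-1/3601) - 10638*(-1/9256)) = (-8123919/13040 + 70*(-1 + 70)) - (18607/3601 + 5319/4628) = (-8123919/13040 + 70*69) - 1*8097455/1281956 = (-8123919/13040 + 4830) - 8097455/1281956 = 54859281/13040 - 8097455/1281956 = 17555398405109/4179176560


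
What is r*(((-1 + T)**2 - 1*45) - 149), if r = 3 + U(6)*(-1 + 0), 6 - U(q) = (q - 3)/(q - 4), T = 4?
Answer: 555/2 ≈ 277.50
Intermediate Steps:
U(q) = 6 - (-3 + q)/(-4 + q) (U(q) = 6 - (q - 3)/(q - 4) = 6 - (-3 + q)/(-4 + q))
r = -3/2 (r = 3 + ((-21 + 5*6)/(-4 + 6))*(-1 + 0) = 3 + ((-21 + 30)/2)*(-1) = 3 + ((1/2)*9)*(-1) = 3 + (9/2)*(-1) = 3 - 9/2 = -3/2 ≈ -1.5000)
r*(((-1 + T)**2 - 1*45) - 149) = -3*(((-1 + 4)**2 - 1*45) - 149)/2 = -3*((3**2 - 45) - 149)/2 = -3*((9 - 45) - 149)/2 = -3*(-36 - 149)/2 = -3/2*(-185) = 555/2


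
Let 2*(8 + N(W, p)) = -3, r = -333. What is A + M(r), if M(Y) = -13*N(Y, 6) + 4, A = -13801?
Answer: -27347/2 ≈ -13674.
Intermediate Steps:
N(W, p) = -19/2 (N(W, p) = -8 + (1/2)*(-3) = -8 - 3/2 = -19/2)
M(Y) = 255/2 (M(Y) = -13*(-19/2) + 4 = 247/2 + 4 = 255/2)
A + M(r) = -13801 + 255/2 = -27347/2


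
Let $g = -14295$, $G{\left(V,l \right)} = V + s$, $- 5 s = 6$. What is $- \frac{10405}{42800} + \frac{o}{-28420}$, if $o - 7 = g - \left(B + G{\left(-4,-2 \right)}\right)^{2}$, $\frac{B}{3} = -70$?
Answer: $\frac{574482203}{304094000} \approx 1.8892$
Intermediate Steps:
$B = -210$ ($B = 3 \left(-70\right) = -210$)
$s = - \frac{6}{5}$ ($s = \left(- \frac{1}{5}\right) 6 = - \frac{6}{5} \approx -1.2$)
$G{\left(V,l \right)} = - \frac{6}{5} + V$ ($G{\left(V,l \right)} = V - \frac{6}{5} = - \frac{6}{5} + V$)
$o = - \frac{1514976}{25}$ ($o = 7 - \left(14295 + \left(-210 - \frac{26}{5}\right)^{2}\right) = 7 - \frac{1515151}{25} = - \frac{1514976}{25} \approx -60599.0$)
$- \frac{10405}{42800} + \frac{o}{-28420} = - \frac{10405}{42800} - \frac{1514976}{25 \left(-28420\right)} = \left(-10405\right) \frac{1}{42800} - - \frac{378744}{177625} = - \frac{2081}{8560} + \frac{378744}{177625} = \frac{574482203}{304094000}$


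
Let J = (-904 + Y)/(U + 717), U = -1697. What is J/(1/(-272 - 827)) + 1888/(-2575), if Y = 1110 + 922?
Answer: 22787894/18025 ≈ 1264.2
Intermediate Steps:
Y = 2032
J = -282/245 (J = (-904 + 2032)/(-1697 + 717) = 1128/(-980) = 1128*(-1/980) = -282/245 ≈ -1.1510)
J/(1/(-272 - 827)) + 1888/(-2575) = -282/(245*(1/(-272 - 827))) + 1888/(-2575) = -282/(245*(1/(-1099))) + 1888*(-1/2575) = -282/(245*(-1/1099)) - 1888/2575 = -282/245*(-1099) - 1888/2575 = 44274/35 - 1888/2575 = 22787894/18025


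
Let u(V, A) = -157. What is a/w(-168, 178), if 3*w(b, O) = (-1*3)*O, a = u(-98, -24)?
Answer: 157/178 ≈ 0.88202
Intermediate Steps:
a = -157
w(b, O) = -O (w(b, O) = ((-1*3)*O)/3 = (-3*O)/3 = -O)
a/w(-168, 178) = -157/((-1*178)) = -157/(-178) = -157*(-1/178) = 157/178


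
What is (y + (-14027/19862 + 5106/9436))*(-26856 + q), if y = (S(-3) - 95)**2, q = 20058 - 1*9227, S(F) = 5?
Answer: -3040850908774375/23427229 ≈ -1.2980e+8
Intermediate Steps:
q = 10831 (q = 20058 - 9227 = 10831)
y = 8100 (y = (5 - 95)**2 = (-90)**2 = 8100)
(y + (-14027/19862 + 5106/9436))*(-26856 + q) = (8100 + (-14027/19862 + 5106/9436))*(-26856 + 10831) = (8100 + (-14027*1/19862 + 5106*(1/9436)))*(-16025) = (8100 + (-14027/19862 + 2553/4718))*(-16025) = (8100 - 3867925/23427229)*(-16025) = (189756686975/23427229)*(-16025) = -3040850908774375/23427229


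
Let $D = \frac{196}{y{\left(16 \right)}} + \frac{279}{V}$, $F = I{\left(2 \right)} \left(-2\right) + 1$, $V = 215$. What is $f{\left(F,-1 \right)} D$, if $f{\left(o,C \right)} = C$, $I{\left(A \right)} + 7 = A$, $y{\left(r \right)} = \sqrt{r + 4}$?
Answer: $- \frac{279}{215} - \frac{98 \sqrt{5}}{5} \approx -45.125$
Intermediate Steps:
$y{\left(r \right)} = \sqrt{4 + r}$
$I{\left(A \right)} = -7 + A$
$F = 11$ ($F = \left(-7 + 2\right) \left(-2\right) + 1 = \left(-5\right) \left(-2\right) + 1 = 10 + 1 = 11$)
$D = \frac{279}{215} + \frac{98 \sqrt{5}}{5}$ ($D = \frac{196}{\sqrt{4 + 16}} + \frac{279}{215} = \frac{196}{\sqrt{20}} + 279 \cdot \frac{1}{215} = \frac{196}{2 \sqrt{5}} + \frac{279}{215} = 196 \frac{\sqrt{5}}{10} + \frac{279}{215} = \frac{98 \sqrt{5}}{5} + \frac{279}{215} = \frac{279}{215} + \frac{98 \sqrt{5}}{5} \approx 45.125$)
$f{\left(F,-1 \right)} D = - (\frac{279}{215} + \frac{98 \sqrt{5}}{5}) = - \frac{279}{215} - \frac{98 \sqrt{5}}{5}$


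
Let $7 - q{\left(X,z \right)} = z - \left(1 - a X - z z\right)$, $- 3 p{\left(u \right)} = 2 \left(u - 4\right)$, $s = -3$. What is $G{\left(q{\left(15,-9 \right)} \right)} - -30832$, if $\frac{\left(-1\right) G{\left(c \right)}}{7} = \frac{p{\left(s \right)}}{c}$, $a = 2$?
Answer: $\frac{4347361}{141} \approx 30832.0$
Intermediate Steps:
$p{\left(u \right)} = \frac{8}{3} - \frac{2 u}{3}$ ($p{\left(u \right)} = - \frac{2 \left(u - 4\right)}{3} = - \frac{2 \left(-4 + u\right)}{3} = - \frac{-8 + 2 u}{3} = \frac{8}{3} - \frac{2 u}{3}$)
$q{\left(X,z \right)} = 8 - z - z^{2} - 2 X$ ($q{\left(X,z \right)} = 7 - \left(z - \left(1 - 2 X - z z\right)\right) = 7 - \left(z - \left(1 - z^{2} - 2 X\right)\right) = 7 - \left(z + \left(-1 + z^{2} + 2 X\right)\right) = 7 - \left(-1 + z + z^{2} + 2 X\right) = 8 - z - z^{2} - 2 X$)
$G{\left(c \right)} = - \frac{98}{3 c}$ ($G{\left(c \right)} = - 7 \frac{\frac{8}{3} - -2}{c} = - 7 \frac{\frac{8}{3} + 2}{c} = - 7 \frac{14}{3 c} = - \frac{98}{3 c}$)
$G{\left(q{\left(15,-9 \right)} \right)} - -30832 = - \frac{98}{3 \left(8 - -9 - \left(-9\right)^{2} - 30\right)} - -30832 = - \frac{98}{3 \left(8 + 9 - 81 - 30\right)} + 30832 = - \frac{98}{3 \left(-94\right)} + 30832 = \left(- \frac{98}{3}\right) \left(- \frac{1}{94}\right) + 30832 = \frac{49}{141} + 30832 = \frac{4347361}{141}$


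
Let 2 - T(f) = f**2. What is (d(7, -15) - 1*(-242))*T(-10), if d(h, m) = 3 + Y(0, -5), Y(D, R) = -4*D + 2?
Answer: -24206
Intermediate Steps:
Y(D, R) = 2 - 4*D
d(h, m) = 5 (d(h, m) = 3 + (2 - 4*0) = 3 + (2 + 0) = 3 + 2 = 5)
T(f) = 2 - f**2
(d(7, -15) - 1*(-242))*T(-10) = (5 - 1*(-242))*(2 - 1*(-10)**2) = (5 + 242)*(2 - 1*100) = 247*(2 - 100) = 247*(-98) = -24206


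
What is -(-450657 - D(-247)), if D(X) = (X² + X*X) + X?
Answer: 572428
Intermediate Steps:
D(X) = X + 2*X² (D(X) = (X² + X²) + X = 2*X² + X = X + 2*X²)
-(-450657 - D(-247)) = -(-450657 - (-247)*(1 + 2*(-247))) = -(-450657 - (-247)*(1 - 494)) = -(-450657 - (-247)*(-493)) = -(-450657 - 1*121771) = -(-450657 - 121771) = -1*(-572428) = 572428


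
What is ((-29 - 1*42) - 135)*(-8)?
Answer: 1648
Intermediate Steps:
((-29 - 1*42) - 135)*(-8) = ((-29 - 42) - 135)*(-8) = (-71 - 135)*(-8) = -206*(-8) = 1648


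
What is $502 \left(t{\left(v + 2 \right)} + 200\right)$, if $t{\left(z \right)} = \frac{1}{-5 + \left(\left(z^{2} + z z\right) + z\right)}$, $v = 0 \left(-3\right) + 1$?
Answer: $\frac{803451}{8} \approx 1.0043 \cdot 10^{5}$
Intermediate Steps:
$v = 1$ ($v = 0 + 1 = 1$)
$t{\left(z \right)} = \frac{1}{-5 + z + 2 z^{2}}$ ($t{\left(z \right)} = \frac{1}{-5 + \left(\left(z^{2} + z^{2}\right) + z\right)} = \frac{1}{-5 + \left(2 z^{2} + z\right)} = \frac{1}{-5 + \left(z + 2 z^{2}\right)} = \frac{1}{-5 + z + 2 z^{2}}$)
$502 \left(t{\left(v + 2 \right)} + 200\right) = 502 \left(\frac{1}{-5 + \left(1 + 2\right) + 2 \left(1 + 2\right)^{2}} + 200\right) = 502 \left(\frac{1}{-5 + 3 + 2 \cdot 3^{2}} + 200\right) = 502 \left(\frac{1}{-5 + 3 + 2 \cdot 9} + 200\right) = 502 \left(\frac{1}{-5 + 3 + 18} + 200\right) = 502 \left(\frac{1}{16} + 200\right) = 502 \cdot \frac{3201}{16} = \frac{803451}{8}$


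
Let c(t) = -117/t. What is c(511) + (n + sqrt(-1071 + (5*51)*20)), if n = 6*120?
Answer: 367803/511 + sqrt(4029) ≈ 783.25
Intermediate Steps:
n = 720
c(511) + (n + sqrt(-1071 + (5*51)*20)) = -117/511 + (720 + sqrt(-1071 + (5*51)*20)) = -117*1/511 + (720 + sqrt(-1071 + 255*20)) = -117/511 + (720 + sqrt(-1071 + 5100)) = -117/511 + (720 + sqrt(4029)) = 367803/511 + sqrt(4029)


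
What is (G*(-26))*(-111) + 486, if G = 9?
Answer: 26460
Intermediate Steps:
(G*(-26))*(-111) + 486 = (9*(-26))*(-111) + 486 = -234*(-111) + 486 = 25974 + 486 = 26460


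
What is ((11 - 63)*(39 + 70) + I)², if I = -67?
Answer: 32890225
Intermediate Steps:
((11 - 63)*(39 + 70) + I)² = ((11 - 63)*(39 + 70) - 67)² = (-52*109 - 67)² = (-5668 - 67)² = (-5735)² = 32890225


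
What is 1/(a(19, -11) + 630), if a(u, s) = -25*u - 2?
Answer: 1/153 ≈ 0.0065359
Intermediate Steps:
a(u, s) = -2 - 25*u
1/(a(19, -11) + 630) = 1/((-2 - 25*19) + 630) = 1/((-2 - 475) + 630) = 1/(-477 + 630) = 1/153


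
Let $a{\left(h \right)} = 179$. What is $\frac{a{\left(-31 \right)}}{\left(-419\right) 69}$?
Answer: $- \frac{179}{28911} \approx -0.0061914$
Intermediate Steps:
$\frac{a{\left(-31 \right)}}{\left(-419\right) 69} = \frac{179}{\left(-419\right) 69} = \frac{179}{-28911} = 179 \left(- \frac{1}{28911}\right) = - \frac{179}{28911}$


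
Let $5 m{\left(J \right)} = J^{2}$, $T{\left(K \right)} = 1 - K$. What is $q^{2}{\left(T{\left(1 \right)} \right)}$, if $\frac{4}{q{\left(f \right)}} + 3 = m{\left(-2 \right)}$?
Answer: $\frac{400}{121} \approx 3.3058$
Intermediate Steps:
$m{\left(J \right)} = \frac{J^{2}}{5}$
$q{\left(f \right)} = - \frac{20}{11}$ ($q{\left(f \right)} = \frac{4}{-3 + \frac{\left(-2\right)^{2}}{5}} = \frac{4}{-3 + \frac{1}{5} \cdot 4} = \frac{4}{-3 + \frac{4}{5}} = \frac{4}{- \frac{11}{5}} = 4 \left(- \frac{5}{11}\right) = - \frac{20}{11}$)
$q^{2}{\left(T{\left(1 \right)} \right)} = \left(- \frac{20}{11}\right)^{2} = \frac{400}{121}$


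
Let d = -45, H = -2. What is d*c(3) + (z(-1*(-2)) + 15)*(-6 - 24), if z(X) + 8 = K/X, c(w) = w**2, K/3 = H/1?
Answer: -525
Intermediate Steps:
K = -6 (K = 3*(-2/1) = 3*(-2*1) = 3*(-2) = -6)
z(X) = -8 - 6/X
d*c(3) + (z(-1*(-2)) + 15)*(-6 - 24) = -45*3**2 + ((-8 - 6/((-1*(-2)))) + 15)*(-6 - 24) = -45*9 + ((-8 - 6/2) + 15)*(-30) = -405 + ((-8 - 6*1/2) + 15)*(-30) = -405 + ((-8 - 3) + 15)*(-30) = -405 + (-11 + 15)*(-30) = -405 + 4*(-30) = -405 - 120 = -525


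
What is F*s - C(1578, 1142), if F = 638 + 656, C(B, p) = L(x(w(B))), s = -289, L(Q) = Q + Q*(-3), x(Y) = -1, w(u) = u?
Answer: -373968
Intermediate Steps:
L(Q) = -2*Q (L(Q) = Q - 3*Q = -2*Q)
C(B, p) = 2 (C(B, p) = -2*(-1) = 2)
F = 1294
F*s - C(1578, 1142) = 1294*(-289) - 1*2 = -373966 - 2 = -373968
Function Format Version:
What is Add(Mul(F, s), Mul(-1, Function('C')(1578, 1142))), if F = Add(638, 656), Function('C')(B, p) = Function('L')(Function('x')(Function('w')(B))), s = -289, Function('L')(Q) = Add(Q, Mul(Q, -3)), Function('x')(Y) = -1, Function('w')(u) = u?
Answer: -373968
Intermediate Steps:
Function('L')(Q) = Mul(-2, Q) (Function('L')(Q) = Add(Q, Mul(-3, Q)) = Mul(-2, Q))
Function('C')(B, p) = 2 (Function('C')(B, p) = Mul(-2, -1) = 2)
F = 1294
Add(Mul(F, s), Mul(-1, Function('C')(1578, 1142))) = Add(Mul(1294, -289), Mul(-1, 2)) = Add(-373966, -2) = -373968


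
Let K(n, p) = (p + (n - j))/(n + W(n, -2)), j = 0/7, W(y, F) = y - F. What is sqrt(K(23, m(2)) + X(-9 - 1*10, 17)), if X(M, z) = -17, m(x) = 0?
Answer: I*sqrt(2379)/12 ≈ 4.0646*I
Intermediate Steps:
j = 0 (j = 0*(1/7) = 0)
K(n, p) = (n + p)/(2 + 2*n) (K(n, p) = (p + (n - 1*0))/(n + (n - 1*(-2))) = (p + (n + 0))/(n + (n + 2)) = (p + n)/(n + (2 + n)) = (n + p)/(2 + 2*n))
sqrt(K(23, m(2)) + X(-9 - 1*10, 17)) = sqrt((23 + 0)/(2*(1 + 23)) - 17) = sqrt((1/2)*23/24 - 17) = sqrt((1/2)*(1/24)*23 - 17) = sqrt(23/48 - 17) = sqrt(-793/48) = I*sqrt(2379)/12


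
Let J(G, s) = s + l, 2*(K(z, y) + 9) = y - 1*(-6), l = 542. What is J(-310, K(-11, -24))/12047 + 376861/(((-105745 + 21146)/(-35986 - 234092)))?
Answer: 1226166173888302/1019164153 ≈ 1.2031e+6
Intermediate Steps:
K(z, y) = -6 + y/2 (K(z, y) = -9 + (y - 1*(-6))/2 = -9 + (y + 6)/2 = -9 + (6 + y)/2 = -9 + (3 + y/2) = -6 + y/2)
J(G, s) = 542 + s (J(G, s) = s + 542 = 542 + s)
J(-310, K(-11, -24))/12047 + 376861/(((-105745 + 21146)/(-35986 - 234092))) = (542 + (-6 + (1/2)*(-24)))/12047 + 376861/(((-105745 + 21146)/(-35986 - 234092))) = (542 + (-6 - 12))*(1/12047) + 376861/((-84599/(-270078))) = (542 - 18)*(1/12047) + 376861/((-84599*(-1/270078))) = 524*(1/12047) + 376861/(84599/270078) = 524/12047 + 376861*(270078/84599) = 524/12047 + 101781865158/84599 = 1226166173888302/1019164153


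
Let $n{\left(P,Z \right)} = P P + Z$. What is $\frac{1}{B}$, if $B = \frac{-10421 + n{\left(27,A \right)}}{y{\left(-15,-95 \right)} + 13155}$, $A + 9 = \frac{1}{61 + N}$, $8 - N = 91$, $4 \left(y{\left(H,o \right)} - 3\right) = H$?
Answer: $- \frac{192929}{142282} \approx -1.356$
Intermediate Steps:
$y{\left(H,o \right)} = 3 + \frac{H}{4}$
$N = -83$ ($N = 8 - 91 = -83$)
$A = - \frac{199}{22}$ ($A = -9 + \frac{1}{61 - 83} = -9 + \frac{1}{-22} = -9 - \frac{1}{22} = - \frac{199}{22} \approx -9.0455$)
$n{\left(P,Z \right)} = Z + P^{2}$ ($n{\left(P,Z \right)} = P^{2} + Z = Z + P^{2}$)
$B = - \frac{142282}{192929}$ ($B = \frac{-10421 - \left(\frac{199}{22} - 27^{2}\right)}{\left(3 + \frac{1}{4} \left(-15\right)\right) + 13155} = \frac{-10421 + \left(- \frac{199}{22} + 729\right)}{\left(3 - \frac{15}{4}\right) + 13155} = \frac{-10421 + \frac{15839}{22}}{- \frac{3}{4} + 13155} = - \frac{213423}{22 \cdot \frac{52617}{4}} = \left(- \frac{213423}{22}\right) \frac{4}{52617} = - \frac{142282}{192929} \approx -0.73748$)
$\frac{1}{B} = \frac{1}{- \frac{142282}{192929}} = - \frac{192929}{142282}$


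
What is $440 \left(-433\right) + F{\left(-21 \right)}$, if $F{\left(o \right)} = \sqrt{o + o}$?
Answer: $-190520 + i \sqrt{42} \approx -1.9052 \cdot 10^{5} + 6.4807 i$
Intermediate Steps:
$F{\left(o \right)} = \sqrt{2} \sqrt{o}$ ($F{\left(o \right)} = \sqrt{2 o} = \sqrt{2} \sqrt{o}$)
$440 \left(-433\right) + F{\left(-21 \right)} = 440 \left(-433\right) + \sqrt{2} \sqrt{-21} = -190520 + \sqrt{2} i \sqrt{21} = -190520 + i \sqrt{42}$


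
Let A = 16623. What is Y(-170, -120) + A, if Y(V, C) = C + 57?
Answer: 16560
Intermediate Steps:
Y(V, C) = 57 + C
Y(-170, -120) + A = (57 - 120) + 16623 = -63 + 16623 = 16560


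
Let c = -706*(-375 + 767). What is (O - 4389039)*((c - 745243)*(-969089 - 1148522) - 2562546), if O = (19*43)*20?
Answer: -9463330859515115901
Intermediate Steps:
c = -276752 (c = -706*392 = -276752)
O = 16340 (O = 817*20 = 16340)
(O - 4389039)*((c - 745243)*(-969089 - 1148522) - 2562546) = (16340 - 4389039)*((-276752 - 745243)*(-969089 - 1148522) - 2562546) = -4372699*(-1021995*(-2117611) - 2562546) = -4372699*(2164187853945 - 2562546) = -4372699*2164185291399 = -9463330859515115901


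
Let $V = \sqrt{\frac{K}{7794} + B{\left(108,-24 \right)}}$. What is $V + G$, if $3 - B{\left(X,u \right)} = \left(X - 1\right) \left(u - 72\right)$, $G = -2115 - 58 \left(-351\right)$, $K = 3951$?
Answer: $18243 + \frac{\sqrt{7706178074}}{866} \approx 18344.0$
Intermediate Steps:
$G = 18243$ ($G = -2115 - -20358 = -2115 + 20358 = 18243$)
$B{\left(X,u \right)} = 3 - \left(-1 + X\right) \left(-72 + u\right)$ ($B{\left(X,u \right)} = 3 - \left(X - 1\right) \left(u - 72\right) = 3 - \left(-1 + X\right) \left(-72 + u\right)$)
$V = \frac{\sqrt{7706178074}}{866}$ ($V = \sqrt{\frac{3951}{7794} - \left(-7683 - 2592\right)} = \sqrt{3951 \cdot \frac{1}{7794} + \left(-69 - 24 + 7776 + 2592\right)} = \sqrt{\frac{439}{866} + 10275} = \sqrt{\frac{8898589}{866}} = \frac{\sqrt{7706178074}}{866} \approx 101.37$)
$V + G = \frac{\sqrt{7706178074}}{866} + 18243 = 18243 + \frac{\sqrt{7706178074}}{866}$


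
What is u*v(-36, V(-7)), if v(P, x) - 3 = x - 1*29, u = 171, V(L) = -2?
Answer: -4788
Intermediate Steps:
v(P, x) = -26 + x (v(P, x) = 3 + (x - 1*29) = 3 + (x - 29) = 3 + (-29 + x) = -26 + x)
u*v(-36, V(-7)) = 171*(-26 - 2) = 171*(-28) = -4788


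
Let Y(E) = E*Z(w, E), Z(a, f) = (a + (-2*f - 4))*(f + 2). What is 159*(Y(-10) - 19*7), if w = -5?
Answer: 118773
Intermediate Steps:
Z(a, f) = (2 + f)*(-4 + a - 2*f) (Z(a, f) = (a + (-4 - 2*f))*(2 + f) = (-4 + a - 2*f)*(2 + f) = (2 + f)*(-4 + a - 2*f))
Y(E) = E*(-18 - 13*E - 2*E²) (Y(E) = E*(-8 - 8*E - 2*E² + 2*(-5) - 5*E) = E*(-8 - 8*E - 2*E² - 10 - 5*E) = E*(-18 - 13*E - 2*E²))
159*(Y(-10) - 19*7) = 159*(-1*(-10)*(18 + 2*(-10)² + 13*(-10)) - 19*7) = 159*(-1*(-10)*(18 + 2*100 - 130) - 133) = 159*(-1*(-10)*(18 + 200 - 130) - 133) = 159*(-1*(-10)*88 - 133) = 159*(880 - 133) = 159*747 = 118773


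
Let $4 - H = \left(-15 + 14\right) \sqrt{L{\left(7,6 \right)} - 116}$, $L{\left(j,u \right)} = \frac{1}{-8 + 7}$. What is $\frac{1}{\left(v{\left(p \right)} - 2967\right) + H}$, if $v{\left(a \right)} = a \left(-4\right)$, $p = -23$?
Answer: $- \frac{319}{915862} - \frac{i \sqrt{13}}{2747586} \approx -0.00034831 - 1.3123 \cdot 10^{-6} i$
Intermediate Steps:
$v{\left(a \right)} = - 4 a$
$L{\left(j,u \right)} = -1$ ($L{\left(j,u \right)} = \frac{1}{-1} = -1$)
$H = 4 + 3 i \sqrt{13}$ ($H = 4 - \left(-15 + 14\right) \sqrt{-1 - 116} = 4 - - \sqrt{-117} = 4 - - 3 i \sqrt{13} = 4 + 3 i \sqrt{13} \approx 4.0 + 10.817 i$)
$\frac{1}{\left(v{\left(p \right)} - 2967\right) + H} = \frac{1}{\left(\left(-4\right) \left(-23\right) - 2967\right) + \left(4 + 3 i \sqrt{13}\right)} = \frac{1}{\left(92 - 2967\right) + \left(4 + 3 i \sqrt{13}\right)} = \frac{1}{-2875 + \left(4 + 3 i \sqrt{13}\right)} = \frac{1}{-2871 + 3 i \sqrt{13}}$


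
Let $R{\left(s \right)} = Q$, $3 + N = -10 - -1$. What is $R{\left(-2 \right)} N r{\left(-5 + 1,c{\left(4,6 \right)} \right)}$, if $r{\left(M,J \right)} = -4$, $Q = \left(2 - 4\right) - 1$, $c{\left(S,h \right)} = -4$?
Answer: $-144$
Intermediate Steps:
$Q = -3$ ($Q = -2 - 1 = -3$)
$N = -12$ ($N = -3 - 9 = -12$)
$R{\left(s \right)} = -3$
$R{\left(-2 \right)} N r{\left(-5 + 1,c{\left(4,6 \right)} \right)} = \left(-3\right) \left(-12\right) \left(-4\right) = 36 \left(-4\right) = -144$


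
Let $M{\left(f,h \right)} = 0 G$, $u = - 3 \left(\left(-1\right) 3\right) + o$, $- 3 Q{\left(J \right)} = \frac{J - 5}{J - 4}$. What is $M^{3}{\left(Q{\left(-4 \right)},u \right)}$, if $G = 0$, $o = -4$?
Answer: $0$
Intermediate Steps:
$Q{\left(J \right)} = - \frac{-5 + J}{3 \left(-4 + J\right)}$ ($Q{\left(J \right)} = - \frac{\left(J - 5\right) \frac{1}{J - 4}}{3} = - \frac{\left(-5 + J\right) \frac{1}{-4 + J}}{3} = - \frac{\frac{1}{-4 + J} \left(-5 + J\right)}{3} = - \frac{-5 + J}{3 \left(-4 + J\right)}$)
$u = 5$ ($u = - 3 \left(\left(-1\right) 3\right) - 4 = \left(-3\right) \left(-3\right) - 4 = 9 - 4 = 5$)
$M{\left(f,h \right)} = 0$ ($M{\left(f,h \right)} = 0 \cdot 0 = 0$)
$M^{3}{\left(Q{\left(-4 \right)},u \right)} = 0^{3} = 0$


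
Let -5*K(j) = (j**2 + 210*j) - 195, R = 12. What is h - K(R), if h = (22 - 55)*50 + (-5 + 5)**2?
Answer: -5781/5 ≈ -1156.2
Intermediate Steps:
K(j) = 39 - 42*j - j**2/5 (K(j) = -((j**2 + 210*j) - 195)/5 = -(-195 + j**2 + 210*j)/5 = 39 - 42*j - j**2/5)
h = -1650 (h = -33*50 + 0**2 = -1650 + 0 = -1650)
h - K(R) = -1650 - (39 - 42*12 - 1/5*12**2) = -1650 - (39 - 504 - 1/5*144) = -1650 - (39 - 504 - 144/5) = -1650 - 1*(-2469/5) = -1650 + 2469/5 = -5781/5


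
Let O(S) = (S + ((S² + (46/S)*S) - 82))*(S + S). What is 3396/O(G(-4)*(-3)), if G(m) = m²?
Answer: -283/17760 ≈ -0.015935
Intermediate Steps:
O(S) = 2*S*(-36 + S + S²) (O(S) = (S + ((S² + 46) - 82))*(2*S) = (S + ((46 + S²) - 82))*(2*S) = (S + (-36 + S²))*(2*S) = (-36 + S + S²)*(2*S) = 2*S*(-36 + S + S²))
3396/O(G(-4)*(-3)) = 3396/((2*((-4)²*(-3))*(-36 + (-4)²*(-3) + ((-4)²*(-3))²))) = 3396/((2*(16*(-3))*(-36 + 16*(-3) + (16*(-3))²))) = 3396/((2*(-48)*(-36 - 48 + (-48)²))) = 3396/((2*(-48)*(-36 - 48 + 2304))) = 3396/((2*(-48)*2220)) = 3396/(-213120) = 3396*(-1/213120) = -283/17760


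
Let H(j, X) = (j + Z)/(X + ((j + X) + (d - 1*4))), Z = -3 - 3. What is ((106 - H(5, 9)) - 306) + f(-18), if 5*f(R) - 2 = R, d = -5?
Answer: -14219/70 ≈ -203.13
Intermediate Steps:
f(R) = ⅖ + R/5
Z = -6
H(j, X) = (-6 + j)/(-9 + j + 2*X) (H(j, X) = (j - 6)/(X + ((j + X) + (-5 - 1*4))) = (-6 + j)/(X + ((X + j) + (-5 - 4))) = (-6 + j)/(X + ((X + j) - 9)) = (-6 + j)/(X + (-9 + X + j)) = (-6 + j)/(-9 + j + 2*X))
((106 - H(5, 9)) - 306) + f(-18) = ((106 - (-6 + 5)/(-9 + 5 + 2*9)) - 306) + (⅖ + (⅕)*(-18)) = ((106 - (-1)/(-9 + 5 + 18)) - 306) + (⅖ - 18/5) = ((106 - (-1)/14) - 306) - 16/5 = ((106 - 1*(-1/14)) - 306) - 16/5 = ((106 + 1/14) - 306) - 16/5 = (1485/14 - 306) - 16/5 = -2799/14 - 16/5 = -14219/70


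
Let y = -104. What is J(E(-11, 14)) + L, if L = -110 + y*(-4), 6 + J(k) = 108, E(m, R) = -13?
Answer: 408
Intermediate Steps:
J(k) = 102 (J(k) = -6 + 108 = 102)
L = 306 (L = -110 - 104*(-4) = -110 + 416 = 306)
J(E(-11, 14)) + L = 102 + 306 = 408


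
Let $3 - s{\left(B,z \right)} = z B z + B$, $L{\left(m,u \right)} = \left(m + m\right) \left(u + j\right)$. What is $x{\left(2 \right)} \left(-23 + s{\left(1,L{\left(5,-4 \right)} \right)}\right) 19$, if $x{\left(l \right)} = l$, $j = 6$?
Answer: $-15998$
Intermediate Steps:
$L{\left(m,u \right)} = 2 m \left(6 + u\right)$ ($L{\left(m,u \right)} = \left(m + m\right) \left(u + 6\right) = 2 m \left(6 + u\right)$)
$s{\left(B,z \right)} = 3 - B - B z^{2}$ ($s{\left(B,z \right)} = 3 - \left(z B z + B\right) = 3 - \left(B z z + B\right) = 3 - \left(B z^{2} + B\right) = 3 - \left(B + B z^{2}\right) = 3 - B - B z^{2}$)
$x{\left(2 \right)} \left(-23 + s{\left(1,L{\left(5,-4 \right)} \right)}\right) 19 = 2 \left(-23 - \left(-2 + \left(2 \cdot 5 \left(6 - 4\right)\right)^{2}\right)\right) 19 = 2 \left(-23 - \left(-2 + \left(2 \cdot 5 \cdot 2\right)^{2}\right)\right) 19 = 2 \left(-23 - \left(-2 + 20^{2}\right)\right) 19 = 2 \left(-23 - \left(-2 + 400\right)\right) 19 = 2 \left(-23 - 398\right) 19 = 2 \left(\left(-421\right) 19\right) = 2 \left(-7999\right) = -15998$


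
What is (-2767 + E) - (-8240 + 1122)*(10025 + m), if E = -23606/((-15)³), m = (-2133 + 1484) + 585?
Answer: 239286278231/3375 ≈ 7.0900e+7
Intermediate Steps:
m = -64 (m = -649 + 585 = -64)
E = 23606/3375 (E = -23606/(-3375) = -23606*(-1/3375) = 23606/3375 ≈ 6.9944)
(-2767 + E) - (-8240 + 1122)*(10025 + m) = (-2767 + 23606/3375) - (-8240 + 1122)*(10025 - 64) = -9315019/3375 - (-7118)*9961 = -9315019/3375 - 1*(-70902398) = -9315019/3375 + 70902398 = 239286278231/3375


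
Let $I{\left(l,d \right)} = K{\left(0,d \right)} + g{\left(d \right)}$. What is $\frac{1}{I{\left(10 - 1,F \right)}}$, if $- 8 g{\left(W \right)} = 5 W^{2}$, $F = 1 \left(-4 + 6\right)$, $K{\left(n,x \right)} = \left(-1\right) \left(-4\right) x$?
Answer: $\frac{2}{11} \approx 0.18182$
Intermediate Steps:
$K{\left(n,x \right)} = 4 x$
$F = 2$ ($F = 1 \cdot 2 = 2$)
$g{\left(W \right)} = - \frac{5 W^{2}}{8}$
$I{\left(l,d \right)} = 4 d - \frac{5 d^{2}}{8}$
$\frac{1}{I{\left(10 - 1,F \right)}} = \frac{1}{\frac{1}{8} \cdot 2 \left(32 - 10\right)} = \frac{1}{\frac{1}{8} \cdot 2 \cdot 22} = \frac{1}{\frac{11}{2}} = \frac{2}{11}$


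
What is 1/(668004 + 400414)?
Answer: 1/1068418 ≈ 9.3596e-7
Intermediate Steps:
1/(668004 + 400414) = 1/1068418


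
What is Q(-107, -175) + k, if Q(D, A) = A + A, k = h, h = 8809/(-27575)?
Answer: -9660059/27575 ≈ -350.32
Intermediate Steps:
h = -8809/27575 (h = 8809*(-1/27575) = -8809/27575 ≈ -0.31946)
k = -8809/27575 ≈ -0.31946
Q(D, A) = 2*A
Q(-107, -175) + k = 2*(-175) - 8809/27575 = -350 - 8809/27575 = -9660059/27575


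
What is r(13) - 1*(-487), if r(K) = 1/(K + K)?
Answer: 12663/26 ≈ 487.04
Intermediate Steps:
r(K) = 1/(2*K)
r(13) - 1*(-487) = (½)/13 - 1*(-487) = (½)*(1/13) + 487 = 1/26 + 487 = 12663/26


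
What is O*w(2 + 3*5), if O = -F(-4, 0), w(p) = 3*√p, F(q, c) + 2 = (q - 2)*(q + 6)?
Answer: 42*√17 ≈ 173.17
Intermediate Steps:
F(q, c) = -2 + (-2 + q)*(6 + q) (F(q, c) = -2 + (q - 2)*(q + 6) = -2 + (-2 + q)*(6 + q))
O = 14 (O = -(-14 + (-4)² + 4*(-4)) = -(-14 + 16 - 16) = -1*(-14) = 14)
O*w(2 + 3*5) = 14*(3*√(2 + 3*5)) = 14*(3*√(2 + 15)) = 14*(3*√17) = 42*√17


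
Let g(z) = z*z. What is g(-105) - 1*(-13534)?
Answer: 24559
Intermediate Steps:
g(z) = z²
g(-105) - 1*(-13534) = (-105)² - 1*(-13534) = 11025 + 13534 = 24559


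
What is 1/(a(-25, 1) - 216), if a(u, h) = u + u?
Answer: -1/266 ≈ -0.0037594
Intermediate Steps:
a(u, h) = 2*u
1/(a(-25, 1) - 216) = 1/(2*(-25) - 216) = 1/(-50 - 216) = 1/(-266) = -1/266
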